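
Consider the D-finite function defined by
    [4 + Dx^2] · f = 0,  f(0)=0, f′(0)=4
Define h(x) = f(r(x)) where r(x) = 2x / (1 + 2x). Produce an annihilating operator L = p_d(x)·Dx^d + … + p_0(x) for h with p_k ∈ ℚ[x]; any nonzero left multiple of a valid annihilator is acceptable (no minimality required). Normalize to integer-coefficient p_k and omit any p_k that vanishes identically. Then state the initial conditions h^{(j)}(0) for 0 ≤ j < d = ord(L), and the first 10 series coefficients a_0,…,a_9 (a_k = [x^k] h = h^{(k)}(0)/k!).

L = 16 + (4 + 24·x + 48·x^2 + 32·x^3)·Dx + (1 + 8·x + 24·x^2 + 32·x^3 + 16·x^4)·Dx^2  (order 2).
h: a_k = 0, 8, -16, 32/3, 64, -5504/15, 1280, -1131008/315, 388096/45, -50444288/2835, …
ICs: h(0) = 0, h′(0) = 8.

f: a_k = 0, 4, 0, -8/3, 0, 8/15, 0, -16/315, 0, 8/2835, …
Substitute x→r, Dx→(1/r')Dx; clear ⇒ L₀.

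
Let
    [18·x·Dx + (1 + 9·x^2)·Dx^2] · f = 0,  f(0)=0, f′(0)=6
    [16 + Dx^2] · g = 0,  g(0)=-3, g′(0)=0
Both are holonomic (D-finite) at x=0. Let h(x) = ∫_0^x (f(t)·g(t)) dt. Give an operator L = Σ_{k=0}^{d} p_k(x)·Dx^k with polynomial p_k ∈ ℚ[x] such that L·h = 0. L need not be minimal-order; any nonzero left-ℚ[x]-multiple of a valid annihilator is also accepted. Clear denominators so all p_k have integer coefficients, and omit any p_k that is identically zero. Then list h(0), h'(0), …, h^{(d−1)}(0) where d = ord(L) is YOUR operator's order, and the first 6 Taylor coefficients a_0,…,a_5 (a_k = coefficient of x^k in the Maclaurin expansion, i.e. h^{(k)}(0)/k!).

f: a_k = 0, 6, 0, -18, 0, 486/5, …
g: a_k = -3, 0, 24, 0, -32, 0, …
Product ⇒ symmetric product L₀, ord ≤ 4.
∫: right-multiply L₀ by Dx.
L = (20800 + 494784·x^2 + 2923776·x^4 + 11943936·x^6 + 26873856·x^8)·Dx + (19584·x + 342144·x^3 + 2239488·x^5 + 6718464·x^7)·Dx^2 + (1700 + 42732·x^2 + 318816·x^4 + 1492992·x^6 + 3359232·x^8)·Dx^3 + (1224·x + 21384·x^3 + 139968·x^5 + 419904·x^7)·Dx^4 + (25 + 738·x^2 + 8505·x^4 + 46656·x^6 + 104976·x^8)·Dx^5  (order 5).
h: a_k = 0, 0, -9, 0, 99/2, 0, …
ICs: h(0) = 0, h′(0) = 0, h′′(0) = -18, h′′′(0) = 0, h′′′′(0) = 1188.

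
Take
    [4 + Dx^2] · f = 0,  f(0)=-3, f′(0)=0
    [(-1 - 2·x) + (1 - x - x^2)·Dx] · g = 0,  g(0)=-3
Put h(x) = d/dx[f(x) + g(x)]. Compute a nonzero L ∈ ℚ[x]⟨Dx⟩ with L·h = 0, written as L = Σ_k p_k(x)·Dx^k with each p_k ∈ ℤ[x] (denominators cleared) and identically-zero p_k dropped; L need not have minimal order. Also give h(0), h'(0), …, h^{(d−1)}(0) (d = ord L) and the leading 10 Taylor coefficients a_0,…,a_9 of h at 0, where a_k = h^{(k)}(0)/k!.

L = (272 + 704·x + 880·x^2 + 400·x^3 + 320·x^4 + 144·x^5 + 48·x^6) + (-44 - 52·x + 108·x^2 + 80·x^3 + 40·x^4 + 72·x^5 + 56·x^6 + 16·x^7)·Dx + (68 + 176·x + 220·x^2 + 100·x^3 + 80·x^4 + 36·x^5 + 12·x^6)·Dx^2 + (-11 - 13·x + 27·x^2 + 20·x^3 + 10·x^4 + 18·x^5 + 14·x^6 + 4·x^7)·Dx^3  (order 3).
h: a_k = -3, 0, -27, -68, -120, -1162/5, -441, -85696/105, -1485, -2523142/945, …
ICs: h(0) = -3, h′(0) = 0, h′′(0) = -54.

f: a_k = -3, 0, 6, 0, -2, 0, 4/15, 0, -2/105, 0, …
g: a_k = -3, -3, -6, -9, -15, -24, -39, -63, -102, -165, …
Weyl lclm of L_f,L_g ⇒ L₀ (ord ≤ 3).
h₀' ⇒ L via d/dx closure of L₀.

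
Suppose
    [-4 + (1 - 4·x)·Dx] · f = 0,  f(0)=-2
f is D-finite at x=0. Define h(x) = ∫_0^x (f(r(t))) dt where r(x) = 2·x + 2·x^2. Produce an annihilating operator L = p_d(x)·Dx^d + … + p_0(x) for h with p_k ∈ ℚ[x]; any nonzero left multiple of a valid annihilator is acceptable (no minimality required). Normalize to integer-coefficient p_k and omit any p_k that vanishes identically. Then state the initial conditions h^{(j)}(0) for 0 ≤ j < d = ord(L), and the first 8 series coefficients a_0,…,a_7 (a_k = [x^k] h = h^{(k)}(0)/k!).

L = (8 + 16·x)·Dx + (-1 + 8·x + 8·x^2)·Dx^2  (order 2).
h: a_k = 0, -2, -8, -48, -320, -11392/5, -16896, -902144/7, …
ICs: h(0) = 0, h′(0) = -2.

f: a_k = -2, -8, -32, -128, -512, -2048, -8192, -32768, …
Substitute x→r, Dx→(1/r')Dx; clear ⇒ L₀.
h=∫₀ˣh₀: take L = L₀·Dx.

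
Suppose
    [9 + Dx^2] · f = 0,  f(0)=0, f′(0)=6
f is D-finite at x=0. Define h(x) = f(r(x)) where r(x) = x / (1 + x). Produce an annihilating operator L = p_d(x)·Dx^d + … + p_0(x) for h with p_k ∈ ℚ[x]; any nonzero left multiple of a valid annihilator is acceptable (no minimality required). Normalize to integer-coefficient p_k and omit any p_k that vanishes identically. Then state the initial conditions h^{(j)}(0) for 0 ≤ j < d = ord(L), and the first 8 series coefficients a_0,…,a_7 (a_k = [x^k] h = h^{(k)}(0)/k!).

L = 9 + (2 + 6·x + 6·x^2 + 2·x^3)·Dx + (1 + 4·x + 6·x^2 + 4·x^3 + x^4)·Dx^2  (order 2).
h: a_k = 0, 6, -6, -3, 21, -879/20, 255/4, -19353/280, …
ICs: h(0) = 0, h′(0) = 6.

f: a_k = 0, 6, 0, -9, 0, 81/20, 0, -243/280, …
L₀ from L_f via x↦r, Dx↦r'^{-1}Dx.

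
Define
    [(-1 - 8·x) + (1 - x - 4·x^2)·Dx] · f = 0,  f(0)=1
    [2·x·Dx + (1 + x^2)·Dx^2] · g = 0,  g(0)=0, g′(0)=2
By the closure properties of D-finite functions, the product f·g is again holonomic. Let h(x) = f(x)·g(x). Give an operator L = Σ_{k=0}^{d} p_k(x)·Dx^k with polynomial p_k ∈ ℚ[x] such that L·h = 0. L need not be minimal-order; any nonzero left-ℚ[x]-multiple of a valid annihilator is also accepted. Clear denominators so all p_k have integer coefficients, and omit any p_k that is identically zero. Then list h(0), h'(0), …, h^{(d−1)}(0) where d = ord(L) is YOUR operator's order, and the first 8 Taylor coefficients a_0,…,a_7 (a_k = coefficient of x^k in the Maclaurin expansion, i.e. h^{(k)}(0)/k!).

f: a_k = 1, 1, 5, 9, 29, 65, 181, 441, …
g: a_k = 0, 2, 0, -2/3, 0, 2/5, 0, -2/7, …
Sym-product of L_f,L_g gives L₀ (≤ ord 2).
L = (8 + 2·x + 24·x^2) + (2 + 14·x + 4·x^2 + 24·x^3)·Dx + (-1 + x + 3·x^2 + x^3 + 4·x^4)·Dx^2  (order 2).
h: a_k = 0, 2, 2, 28/3, 52/3, 826/15, 622/5, 7232/21, …
ICs: h(0) = 0, h′(0) = 2.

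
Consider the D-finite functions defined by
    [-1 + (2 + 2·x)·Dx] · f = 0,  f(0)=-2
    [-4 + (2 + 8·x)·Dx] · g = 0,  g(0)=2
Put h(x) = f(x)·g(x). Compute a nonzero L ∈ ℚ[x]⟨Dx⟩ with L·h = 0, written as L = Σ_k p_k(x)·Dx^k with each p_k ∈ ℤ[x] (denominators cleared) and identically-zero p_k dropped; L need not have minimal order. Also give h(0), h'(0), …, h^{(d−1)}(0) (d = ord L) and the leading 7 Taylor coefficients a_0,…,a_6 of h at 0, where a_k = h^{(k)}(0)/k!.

f: a_k = -2, -1, 1/4, -1/8, 5/64, -7/128, 21/512, …
g: a_k = 2, 4, -4, 8, -20, 56, -168, …
h₀=f·g: eliminate ⇒ L₀, order ≤ 1·1.
L = (-5 - 8·x) + (2 + 10·x + 8·x^2)·Dx  (order 1).
h: a_k = -4, -10, 9/2, -45/4, 981/32, -5715/64, 70029/256, …
ICs: h(0) = -4.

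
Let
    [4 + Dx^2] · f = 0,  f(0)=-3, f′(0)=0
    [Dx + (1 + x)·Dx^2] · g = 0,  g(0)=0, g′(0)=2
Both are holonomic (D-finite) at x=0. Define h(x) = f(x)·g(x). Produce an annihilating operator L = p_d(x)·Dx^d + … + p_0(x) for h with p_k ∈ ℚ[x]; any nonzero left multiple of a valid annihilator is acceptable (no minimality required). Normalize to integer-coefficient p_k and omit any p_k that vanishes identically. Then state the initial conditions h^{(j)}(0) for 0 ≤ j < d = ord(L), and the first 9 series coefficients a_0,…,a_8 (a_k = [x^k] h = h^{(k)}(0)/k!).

L = (168 + 864·x + 1456·x^2 + 1024·x^3 + 256·x^4) + (112 + 368·x + 384·x^2 + 128·x^3)·Dx + (102 + 464·x + 744·x^2 + 512·x^3 + 128·x^4)·Dx^2 + (28 + 92·x + 96·x^2 + 32·x^3)·Dx^3 + (15 + 62·x + 95·x^2 + 64·x^3 + 16·x^4)·Dx^4  (order 4).
h: a_k = 0, -6, 3, 10, -9/2, -6/5, 0, 26/35, -31/60, …
ICs: h(0) = 0, h′(0) = -6, h′′(0) = 6, h′′′(0) = 60.

f: a_k = -3, 0, 6, 0, -2, 0, 4/15, 0, -2/105, …
g: a_k = 0, 2, -1, 2/3, -1/2, 2/5, -1/3, 2/7, -1/4, …
h₀=f·g: eliminate ⇒ L₀, order ≤ 2·2.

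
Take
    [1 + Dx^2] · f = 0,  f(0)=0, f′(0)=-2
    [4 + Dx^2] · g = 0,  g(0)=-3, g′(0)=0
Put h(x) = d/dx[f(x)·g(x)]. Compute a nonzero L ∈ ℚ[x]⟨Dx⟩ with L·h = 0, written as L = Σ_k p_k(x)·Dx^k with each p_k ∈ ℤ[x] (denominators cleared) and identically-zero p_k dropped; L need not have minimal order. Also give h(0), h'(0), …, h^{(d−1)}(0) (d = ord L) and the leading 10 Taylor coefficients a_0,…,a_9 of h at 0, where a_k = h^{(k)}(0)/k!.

L = 9 + 10·Dx^2 + Dx^4  (order 4).
h: a_k = 6, 0, -39, 0, 121/4, 0, -1093/120, 0, 9841/6720, 0, …
ICs: h(0) = 6, h′(0) = 0, h′′(0) = -78, h′′′(0) = 0.

f: a_k = 0, -2, 0, 1/3, 0, -1/60, 0, 1/2520, 0, -1/181440, …
g: a_k = -3, 0, 6, 0, -2, 0, 4/15, 0, -2/105, 0, …
Product ⇒ symmetric product L₀, ord ≤ 4.
h=h₀': d/dx-closure on L₀ ⇒ L.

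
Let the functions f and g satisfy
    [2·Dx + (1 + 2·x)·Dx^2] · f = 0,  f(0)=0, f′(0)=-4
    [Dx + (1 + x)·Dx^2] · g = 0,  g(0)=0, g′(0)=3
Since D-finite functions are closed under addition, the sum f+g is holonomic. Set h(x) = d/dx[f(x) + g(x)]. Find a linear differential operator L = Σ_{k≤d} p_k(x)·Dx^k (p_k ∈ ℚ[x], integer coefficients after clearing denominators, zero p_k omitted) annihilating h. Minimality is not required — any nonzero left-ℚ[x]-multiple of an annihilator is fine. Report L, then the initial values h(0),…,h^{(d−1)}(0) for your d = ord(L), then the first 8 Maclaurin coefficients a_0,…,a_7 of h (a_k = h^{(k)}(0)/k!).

L = 4 + (6 + 8·x)·Dx + (1 + 3·x + 2·x^2)·Dx^2  (order 2).
h: a_k = -1, 5, -13, 29, -61, 125, -253, 509, …
ICs: h(0) = -1, h′(0) = 5.

f: a_k = 0, -4, 4, -16/3, 8, -64/5, 64/3, -256/7, …
g: a_k = 0, 3, -3/2, 1, -3/4, 3/5, -1/2, 3/7, …
Weyl lclm of L_f,L_g ⇒ L₀ (ord ≤ 4).
h=h₀': d/dx-closure on L₀ ⇒ L.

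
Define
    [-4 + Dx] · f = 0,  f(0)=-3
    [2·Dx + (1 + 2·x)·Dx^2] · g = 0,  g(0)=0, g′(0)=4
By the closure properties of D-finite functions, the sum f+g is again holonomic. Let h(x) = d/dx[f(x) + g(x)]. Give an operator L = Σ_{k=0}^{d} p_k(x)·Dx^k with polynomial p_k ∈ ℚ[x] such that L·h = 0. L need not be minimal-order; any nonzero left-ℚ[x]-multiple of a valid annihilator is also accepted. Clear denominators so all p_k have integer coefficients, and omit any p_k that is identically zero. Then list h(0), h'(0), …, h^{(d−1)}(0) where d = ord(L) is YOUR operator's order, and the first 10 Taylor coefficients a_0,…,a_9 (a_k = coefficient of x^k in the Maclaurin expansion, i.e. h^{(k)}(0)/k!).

f: a_k = -3, -12, -24, -32, -32, -128/5, -256/15, -1024/105, -512/105, -2048/945, …
g: a_k = 0, 4, -4, 16/3, -8, 64/5, -64/3, 256/7, -64, 1024/9, …
L₀ := lclm(L_f,L_g); ord L₀ ≤ 1+2.
h₀' ⇒ L via d/dx closure of L₀.
L = (-32 - 32·x) + (-4 - 32·x - 32·x^2)·Dx + (3 + 10·x + 8·x^2)·Dx^2  (order 2).
h: a_k = -8, -56, -80, -160, -64, -1152/5, 2816/15, -57856/105, 105472/105, -1943552/945, …
ICs: h(0) = -8, h′(0) = -56.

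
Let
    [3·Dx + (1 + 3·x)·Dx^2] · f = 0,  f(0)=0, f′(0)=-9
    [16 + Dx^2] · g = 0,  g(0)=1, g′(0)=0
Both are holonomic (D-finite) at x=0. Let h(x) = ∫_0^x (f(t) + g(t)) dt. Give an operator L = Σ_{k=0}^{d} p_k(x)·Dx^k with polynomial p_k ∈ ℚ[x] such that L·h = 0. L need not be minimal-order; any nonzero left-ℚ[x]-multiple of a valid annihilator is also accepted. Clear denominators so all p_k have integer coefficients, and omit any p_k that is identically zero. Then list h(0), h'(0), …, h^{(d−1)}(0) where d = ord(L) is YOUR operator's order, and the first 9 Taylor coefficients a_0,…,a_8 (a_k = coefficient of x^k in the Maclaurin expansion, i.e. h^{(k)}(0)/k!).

L = (1680 + 2304·x + 3456·x^2)·Dx^2 + (272 + 1584·x + 3456·x^2 + 3456·x^3)·Dx^3 + (105 + 144·x + 216·x^2)·Dx^4 + (17 + 99·x + 216·x^2 + 216·x^3)·Dx^5  (order 5).
h: a_k = 0, 1, -9/2, 11/6, -27/4, 857/60, -243/10, 32293/630, -6561/56, …
ICs: h(0) = 0, h′(0) = 1, h′′(0) = -9, h′′′(0) = 11, h′′′′(0) = -162.

f: a_k = 0, -9, 27/2, -27, 243/4, -729/5, 729/2, -6561/7, 19683/8, …
g: a_k = 1, 0, -8, 0, 32/3, 0, -256/45, 0, 512/315, …
Sum ⇒ L₀ = lclm(L_f,L_g) in ℚ(x)⟨Dx⟩.
∫: right-multiply L₀ by Dx.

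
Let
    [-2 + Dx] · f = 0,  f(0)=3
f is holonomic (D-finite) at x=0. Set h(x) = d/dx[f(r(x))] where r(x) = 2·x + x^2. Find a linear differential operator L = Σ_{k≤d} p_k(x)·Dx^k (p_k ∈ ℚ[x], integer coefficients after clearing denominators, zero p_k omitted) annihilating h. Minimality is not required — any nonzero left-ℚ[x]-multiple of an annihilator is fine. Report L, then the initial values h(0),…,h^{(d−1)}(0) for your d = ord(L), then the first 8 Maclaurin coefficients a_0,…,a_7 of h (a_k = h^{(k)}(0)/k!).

L = (5 + 8·x + 4·x^2) + (-1 - x)·Dx  (order 1).
h: a_k = 12, 60, 168, 344, 568, 3992/5, 2960/3, 115088/105, …
ICs: h(0) = 12.

f: a_k = 3, 6, 6, 4, 2, 4/5, 4/15, 8/105, …
f∘r: x↦r, Dx↦Dx/r' in L_f ⇒ L₀.
Differentiate: ansatz ord ≤ ord L₀ ⇒ L.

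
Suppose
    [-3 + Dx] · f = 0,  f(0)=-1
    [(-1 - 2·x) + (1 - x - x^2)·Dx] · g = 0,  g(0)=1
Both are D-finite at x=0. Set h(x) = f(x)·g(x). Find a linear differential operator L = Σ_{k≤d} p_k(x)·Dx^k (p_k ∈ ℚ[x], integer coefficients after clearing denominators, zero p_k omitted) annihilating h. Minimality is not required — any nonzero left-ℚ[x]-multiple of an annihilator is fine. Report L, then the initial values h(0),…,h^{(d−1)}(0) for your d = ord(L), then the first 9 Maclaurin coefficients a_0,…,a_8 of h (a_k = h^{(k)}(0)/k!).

f: a_k = -1, -3, -9/2, -9/2, -27/8, -81/40, -81/80, -243/560, -729/4480, …
g: a_k = 1, 1, 2, 3, 5, 8, 13, 21, 34, …
Product ⇒ symmetric product L₀, ord ≤ 1.
L = (4 - x - 3·x^2) + (-1 + x + x^2)·Dx  (order 1).
h: a_k = -1, -4, -19/2, -18, -247/8, -509/10, -6623/80, -18777/140, -972481/4480, …
ICs: h(0) = -1.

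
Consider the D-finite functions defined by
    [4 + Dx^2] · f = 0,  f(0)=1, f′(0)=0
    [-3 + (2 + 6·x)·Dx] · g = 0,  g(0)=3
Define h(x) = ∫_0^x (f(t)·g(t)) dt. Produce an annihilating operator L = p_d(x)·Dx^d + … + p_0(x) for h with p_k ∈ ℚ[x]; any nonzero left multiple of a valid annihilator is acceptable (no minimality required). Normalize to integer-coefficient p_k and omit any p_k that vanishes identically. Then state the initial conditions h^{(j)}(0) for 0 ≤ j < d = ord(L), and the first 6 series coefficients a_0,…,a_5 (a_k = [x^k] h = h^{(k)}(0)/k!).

f: a_k = 1, 0, -2, 0, 2/3, 0, …
g: a_k = 3, 9/2, -27/8, 81/16, -1215/128, 5103/256, …
Product ⇒ symmetric product L₀, ord ≤ 2.
∫: right-multiply L₀ by Dx.
L = (43 + 96·x + 144·x^2)·Dx + (-12 - 36·x)·Dx^2 + (4 + 24·x + 36·x^2)·Dx^3  (order 3).
h: a_k = 0, 3, 9/4, -25/8, -63/64, -19/128, …
ICs: h(0) = 0, h′(0) = 3, h′′(0) = 9/2.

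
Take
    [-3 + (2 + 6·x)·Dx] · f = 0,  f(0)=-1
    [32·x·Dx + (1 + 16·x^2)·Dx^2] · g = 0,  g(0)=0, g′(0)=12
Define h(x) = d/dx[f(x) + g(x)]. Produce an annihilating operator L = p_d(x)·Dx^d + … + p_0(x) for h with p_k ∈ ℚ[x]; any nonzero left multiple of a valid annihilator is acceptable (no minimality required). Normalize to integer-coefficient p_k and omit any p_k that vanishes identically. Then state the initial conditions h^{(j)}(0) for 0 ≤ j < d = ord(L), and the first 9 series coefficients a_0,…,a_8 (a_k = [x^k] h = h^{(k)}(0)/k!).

f: a_k = -1, -3/2, 9/8, -27/16, 405/128, -1701/256, 15309/1024, -72171/2048, 2814669/32768, …
g: a_k = 0, 12, 0, -64, 0, 3072/5, 0, -49152/7, 0, …
f+g: L₀ = lclm(L_f,L_g), ord ≤ 1+2.
h₀' ⇒ L via d/dx closure of L₀.
L = (-192 - 1440·x + 9216·x^2 + 13824·x^3) + (-155 - 768·x + 4128·x^2 + 36864·x^3 + 48384·x^4)·Dx + (-6 + 110·x + 576·x^2 + 2624·x^3 + 10752·x^4 + 13824·x^5)·Dx^2  (order 2).
h: a_k = 21/2, 9/4, -3153/16, 405/32, 777927/256, 45927/512, -101168493/2048, 2814669/4096, 51412947447/65536, …
ICs: h(0) = 21/2, h′(0) = 9/4.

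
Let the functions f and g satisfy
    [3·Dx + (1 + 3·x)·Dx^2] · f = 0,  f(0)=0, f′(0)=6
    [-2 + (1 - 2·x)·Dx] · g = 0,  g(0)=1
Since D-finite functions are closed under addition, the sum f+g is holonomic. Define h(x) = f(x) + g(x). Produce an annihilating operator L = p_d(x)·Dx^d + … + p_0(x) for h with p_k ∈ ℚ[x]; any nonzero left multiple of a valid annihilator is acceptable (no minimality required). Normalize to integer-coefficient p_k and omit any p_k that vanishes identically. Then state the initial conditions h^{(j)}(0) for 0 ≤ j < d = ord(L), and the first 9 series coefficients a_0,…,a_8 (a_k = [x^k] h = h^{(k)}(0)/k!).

L = (-144 - 72·x)·Dx + (-6 - 216·x - 144·x^2)·Dx^2 + (7 + 13·x - 36·x^2 - 36·x^3)·Dx^3  (order 3).
h: a_k = 1, 8, -5, 26, -49/2, 646/5, -179, 5270/7, -5537/4, …
ICs: h(0) = 1, h′(0) = 8, h′′(0) = -10.

f: a_k = 0, 6, -9, 18, -81/2, 486/5, -243, 4374/7, -6561/4, …
g: a_k = 1, 2, 4, 8, 16, 32, 64, 128, 256, …
Sum ⇒ L₀ = lclm(L_f,L_g) in ℚ(x)⟨Dx⟩.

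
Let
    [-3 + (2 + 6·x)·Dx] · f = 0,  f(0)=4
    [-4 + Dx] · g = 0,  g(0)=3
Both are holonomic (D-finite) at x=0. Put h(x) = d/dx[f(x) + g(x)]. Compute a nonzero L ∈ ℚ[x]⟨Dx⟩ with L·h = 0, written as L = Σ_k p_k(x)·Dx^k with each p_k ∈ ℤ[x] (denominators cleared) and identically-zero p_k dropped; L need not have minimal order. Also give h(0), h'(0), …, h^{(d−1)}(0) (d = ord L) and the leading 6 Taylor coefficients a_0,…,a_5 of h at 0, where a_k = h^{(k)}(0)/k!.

f: a_k = 4, 6, -9/2, 27/4, -405/32, 1701/64, …
g: a_k = 3, 12, 24, 32, 32, 128/5, …
h₀=f+g: left-lcm gives L₀, ord ≤ 2.
Differentiate: ansatz ord ≤ ord L₀ ⇒ L.
L = (-204 - 288·x) + (-37 - 384·x - 576·x^2)·Dx + (22 + 114·x + 144·x^2)·Dx^2  (order 2).
h: a_k = 18, 39, 465/4, 619/8, 16697/64, -164099/640, …
ICs: h(0) = 18, h′(0) = 39.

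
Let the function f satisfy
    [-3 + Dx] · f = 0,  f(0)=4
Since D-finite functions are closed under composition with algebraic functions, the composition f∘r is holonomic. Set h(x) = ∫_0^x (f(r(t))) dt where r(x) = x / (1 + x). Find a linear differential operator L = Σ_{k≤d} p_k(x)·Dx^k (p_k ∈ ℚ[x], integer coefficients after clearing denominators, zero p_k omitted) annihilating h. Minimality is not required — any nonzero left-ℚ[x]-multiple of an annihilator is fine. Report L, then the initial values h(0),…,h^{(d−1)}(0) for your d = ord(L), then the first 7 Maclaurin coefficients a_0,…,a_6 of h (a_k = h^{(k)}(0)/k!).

L = -3·Dx + (1 + 2·x + x^2)·Dx^2  (order 2).
h: a_k = 0, 4, 6, 2, -3/2, 3/10, 7/20, …
ICs: h(0) = 0, h′(0) = 4.

f: a_k = 4, 12, 18, 18, 27/2, 81/10, 81/20, …
L₀ from L_f via x↦r, Dx↦r'^{-1}Dx.
∫: right-multiply L₀ by Dx.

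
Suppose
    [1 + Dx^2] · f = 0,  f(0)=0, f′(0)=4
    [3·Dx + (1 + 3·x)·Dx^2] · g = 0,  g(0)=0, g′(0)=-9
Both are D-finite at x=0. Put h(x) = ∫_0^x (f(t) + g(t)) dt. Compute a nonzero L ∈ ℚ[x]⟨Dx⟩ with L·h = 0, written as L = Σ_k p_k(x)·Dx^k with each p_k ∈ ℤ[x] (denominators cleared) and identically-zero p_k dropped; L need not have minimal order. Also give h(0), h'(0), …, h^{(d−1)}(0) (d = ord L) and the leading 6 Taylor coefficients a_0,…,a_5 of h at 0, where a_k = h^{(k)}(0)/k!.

L = (165 + 18·x + 27·x^2)·Dx^2 + (19 + 63·x + 27·x^2 + 27·x^3)·Dx^3 + (165 + 18·x + 27·x^2)·Dx^4 + (19 + 63·x + 27·x^2 + 27·x^3)·Dx^5  (order 5).
h: a_k = 0, 0, -5/2, 9/2, -83/12, 243/20, …
ICs: h(0) = 0, h′(0) = 0, h′′(0) = -5, h′′′(0) = 27, h′′′′(0) = -166.

f: a_k = 0, 4, 0, -2/3, 0, 1/30, …
g: a_k = 0, -9, 27/2, -27, 243/4, -729/5, …
f+g: L₀ = lclm(L_f,L_g), ord ≤ 2+2.
h=∫₀ˣh₀: take L = L₀·Dx.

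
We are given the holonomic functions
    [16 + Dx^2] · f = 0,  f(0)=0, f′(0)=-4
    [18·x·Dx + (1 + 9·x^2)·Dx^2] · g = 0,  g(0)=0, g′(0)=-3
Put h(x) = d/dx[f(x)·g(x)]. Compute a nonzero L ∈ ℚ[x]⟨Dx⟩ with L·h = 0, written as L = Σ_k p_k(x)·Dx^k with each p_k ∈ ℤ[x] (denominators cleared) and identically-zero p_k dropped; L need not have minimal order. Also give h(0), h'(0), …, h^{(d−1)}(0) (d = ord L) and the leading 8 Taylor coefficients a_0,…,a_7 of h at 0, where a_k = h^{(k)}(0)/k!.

f: a_k = 0, -4, 0, 32/3, 0, -128/15, 0, 1024/315, …
g: a_k = 0, -3, 0, 9, 0, -243/5, 0, 2187/7, …
h₀=f·g: eliminate ⇒ L₀, order ≤ 2·2.
h=h₀': d/dx-closure on L₀ ⇒ L.
L = (524992 + 14103936·x^2 + 183342528·x^4 + 608394240·x^6 + 1431032832·x^8 + 3627970560·x^10 + 8707129344·x^12) + (314208·x + 11036736·x^3 + 108591840·x^5 + 419904000·x^7 + 1209323520·x^9 + 2176782336·x^11)·Dx + (38012 + 1098792·x^2 + 14837580·x^4 + 64186992·x^6 + 209112192·x^8 + 589545216·x^10 + 1088391168·x^12)·Dx^2 + (19638·x + 689796·x^3 + 6786990·x^5 + 26244000·x^7 + 75582720·x^9 + 136048896·x^11)·Dx^3 + (325 + 13581·x^2 + 211167·x^4 + 1635147·x^6 + 7479540·x^8 + 22674816·x^10 + 34012224·x^12)·Dx^4  (order 4).
h: a_k = 0, 24, 0, -272, 0, 1896, 0, -44512/3, …
ICs: h(0) = 0, h′(0) = 24, h′′(0) = 0, h′′′(0) = -1632.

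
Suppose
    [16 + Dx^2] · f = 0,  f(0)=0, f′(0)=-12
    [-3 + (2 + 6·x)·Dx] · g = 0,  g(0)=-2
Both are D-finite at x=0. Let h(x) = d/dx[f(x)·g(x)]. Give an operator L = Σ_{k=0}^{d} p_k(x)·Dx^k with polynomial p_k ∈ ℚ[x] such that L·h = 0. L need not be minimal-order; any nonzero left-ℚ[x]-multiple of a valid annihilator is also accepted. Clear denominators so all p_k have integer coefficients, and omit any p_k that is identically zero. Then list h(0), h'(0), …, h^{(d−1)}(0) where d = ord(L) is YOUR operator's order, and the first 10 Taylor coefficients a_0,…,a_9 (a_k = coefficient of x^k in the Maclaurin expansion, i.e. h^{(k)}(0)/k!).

f: a_k = 0, -12, 0, 32, 0, -128/5, 0, 1024/105, 0, -2048/945, …
g: a_k = -2, -3, 9/4, -27/8, 405/64, -1701/128, 15309/512, -72171/1024, 2814669/16384, -14073345/32768, …
h₀=f·g: eliminate ⇒ L₀, order ≤ 2·1.
Differentiate: ansatz ord ≤ ord L₀ ⇒ L.
L = (9613 + 83712·x + 273024·x^2 + 442368·x^3 + 331776·x^4) + (-444 - 5940·x - 20736·x^2 - 20736·x^3)·Dx + (364 + 3720·x + 14796·x^2 + 27648·x^3 + 20736·x^4)·Dx^2  (order 2).
h: a_k = 24, 72, -273, -222, 3781/16, 61569/80, -3137023/1920, 855943/224, -4801378103/430080, 8289163441/258048, …
ICs: h(0) = 24, h′(0) = 72.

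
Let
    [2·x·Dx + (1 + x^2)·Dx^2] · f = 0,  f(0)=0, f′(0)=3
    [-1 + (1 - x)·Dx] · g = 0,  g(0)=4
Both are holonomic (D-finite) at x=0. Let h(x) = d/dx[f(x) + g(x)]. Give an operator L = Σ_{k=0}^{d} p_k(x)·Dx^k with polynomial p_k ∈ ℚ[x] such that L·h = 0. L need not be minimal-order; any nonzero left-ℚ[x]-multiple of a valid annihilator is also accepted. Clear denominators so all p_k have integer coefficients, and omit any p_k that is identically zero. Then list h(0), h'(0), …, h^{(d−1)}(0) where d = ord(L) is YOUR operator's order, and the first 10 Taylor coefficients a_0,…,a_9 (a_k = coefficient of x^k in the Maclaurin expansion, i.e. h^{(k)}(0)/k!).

L = (2 - 8·x - 6·x^2) + (-4 + 2·x - 4·x^2 - 6·x^3)·Dx + (1 - x^4)·Dx^2  (order 2).
h: a_k = 7, 8, 9, 16, 23, 24, 25, 32, 39, 40, …
ICs: h(0) = 7, h′(0) = 8.

f: a_k = 0, 3, 0, -1, 0, 3/5, 0, -3/7, 0, 1/3, …
g: a_k = 4, 4, 4, 4, 4, 4, 4, 4, 4, 4, …
Weyl lclm of L_f,L_g ⇒ L₀ (ord ≤ 3).
h=h₀': d/dx-closure on L₀ ⇒ L.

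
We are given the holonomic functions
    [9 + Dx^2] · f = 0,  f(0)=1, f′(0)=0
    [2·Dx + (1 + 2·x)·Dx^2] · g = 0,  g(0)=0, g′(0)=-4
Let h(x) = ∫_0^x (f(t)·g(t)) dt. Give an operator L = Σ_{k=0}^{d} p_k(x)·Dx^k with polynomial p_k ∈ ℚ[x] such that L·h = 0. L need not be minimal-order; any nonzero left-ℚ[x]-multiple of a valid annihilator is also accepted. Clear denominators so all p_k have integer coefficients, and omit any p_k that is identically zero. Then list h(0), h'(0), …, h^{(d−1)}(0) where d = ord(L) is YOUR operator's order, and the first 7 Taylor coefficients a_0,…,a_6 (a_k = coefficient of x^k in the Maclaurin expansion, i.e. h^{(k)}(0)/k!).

f: a_k = 1, 0, -9/2, 0, 27/8, 0, -81/80, …
g: a_k = 0, -4, 4, -16/3, 8, -64/5, 64/3, …
Product ⇒ symmetric product L₀, ord ≤ 4.
h=∫₀ˣh₀: take L = L₀·Dx.
L = (63 + 1053·x + 3969·x^2 + 5832·x^3 + 2916·x^4)·Dx + (63 + 450·x + 972·x^2 + 648·x^3)·Dx^2 + (25 + 270·x + 918·x^2 + 1296·x^3 + 648·x^4)·Dx^3 + (7 + 50·x + 108·x^2 + 72·x^3)·Dx^4 + (2 + 17·x + 53·x^2 + 72·x^3 + 36·x^4)·Dx^5  (order 5).
h: a_k = 0, 0, -2, 4/3, 19/6, -2, -23/60, …
ICs: h(0) = 0, h′(0) = 0, h′′(0) = -4, h′′′(0) = 8, h′′′′(0) = 76.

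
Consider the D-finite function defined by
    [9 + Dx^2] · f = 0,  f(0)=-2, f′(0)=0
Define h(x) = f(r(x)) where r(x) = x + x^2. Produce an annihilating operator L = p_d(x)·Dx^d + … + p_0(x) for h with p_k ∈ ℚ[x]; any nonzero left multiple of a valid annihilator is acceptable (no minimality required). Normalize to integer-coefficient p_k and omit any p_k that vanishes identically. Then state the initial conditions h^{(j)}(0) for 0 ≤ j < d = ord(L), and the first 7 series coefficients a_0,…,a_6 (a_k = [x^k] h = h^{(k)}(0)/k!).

f: a_k = -2, 0, 9, 0, -27/4, 0, 81/40, …
Substitute x→r, Dx→(1/r')Dx; clear ⇒ L₀.
L = (9 + 54·x + 108·x^2 + 72·x^3) - 2·Dx + (1 + 2·x)·Dx^2  (order 2).
h: a_k = -2, 0, 9, 18, 9/4, -27, -1539/40, …
ICs: h(0) = -2, h′(0) = 0.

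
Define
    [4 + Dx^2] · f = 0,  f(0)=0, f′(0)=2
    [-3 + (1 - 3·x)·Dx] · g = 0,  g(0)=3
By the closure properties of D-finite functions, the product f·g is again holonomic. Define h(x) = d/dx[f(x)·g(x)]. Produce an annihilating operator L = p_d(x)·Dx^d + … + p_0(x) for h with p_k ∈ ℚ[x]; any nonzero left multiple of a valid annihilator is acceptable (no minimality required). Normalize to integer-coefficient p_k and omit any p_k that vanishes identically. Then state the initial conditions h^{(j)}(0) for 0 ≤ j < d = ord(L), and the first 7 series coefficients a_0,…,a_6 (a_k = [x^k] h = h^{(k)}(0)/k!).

L = (-14 - 24·x + 36·x^2) + (-6 + 18·x)·Dx + (1 - 6·x + 9·x^2)·Dx^2  (order 2).
h: a_k = 6, 36, 150, 600, 2254, 40572/5, 425998/15, …
ICs: h(0) = 6, h′(0) = 36.

f: a_k = 0, 2, 0, -4/3, 0, 4/15, 0, …
g: a_k = 3, 9, 27, 81, 243, 729, 2187, …
f·g: L₀ = L_f ⊗_s L_g, ord ≤ 2·1.
Differentiate: ansatz ord ≤ ord L₀ ⇒ L.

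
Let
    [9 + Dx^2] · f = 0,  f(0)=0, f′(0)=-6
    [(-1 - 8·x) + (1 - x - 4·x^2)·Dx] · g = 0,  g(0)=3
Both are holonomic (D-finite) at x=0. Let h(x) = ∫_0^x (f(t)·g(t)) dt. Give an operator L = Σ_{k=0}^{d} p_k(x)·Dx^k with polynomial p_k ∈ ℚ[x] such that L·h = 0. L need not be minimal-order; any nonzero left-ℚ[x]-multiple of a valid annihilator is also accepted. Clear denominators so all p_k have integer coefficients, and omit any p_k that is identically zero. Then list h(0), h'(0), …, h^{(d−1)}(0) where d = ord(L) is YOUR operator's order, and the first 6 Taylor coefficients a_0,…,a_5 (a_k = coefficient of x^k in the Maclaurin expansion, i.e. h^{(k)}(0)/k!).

L = (-1 + 9·x + 36·x^2)·Dx + (2 + 16·x)·Dx^2 + (-1 + x + 4·x^2)·Dx^3  (order 3).
h: a_k = 0, 0, -9, -6, -63/4, -27, …
ICs: h(0) = 0, h′(0) = 0, h′′(0) = -18.

f: a_k = 0, -6, 0, 9, 0, -81/20, …
g: a_k = 3, 3, 15, 27, 87, 195, …
L₀ := L_f ⊗_s L_g (sym. prod.), ord ≤ 2.
Integrate: L := L₀·Dx.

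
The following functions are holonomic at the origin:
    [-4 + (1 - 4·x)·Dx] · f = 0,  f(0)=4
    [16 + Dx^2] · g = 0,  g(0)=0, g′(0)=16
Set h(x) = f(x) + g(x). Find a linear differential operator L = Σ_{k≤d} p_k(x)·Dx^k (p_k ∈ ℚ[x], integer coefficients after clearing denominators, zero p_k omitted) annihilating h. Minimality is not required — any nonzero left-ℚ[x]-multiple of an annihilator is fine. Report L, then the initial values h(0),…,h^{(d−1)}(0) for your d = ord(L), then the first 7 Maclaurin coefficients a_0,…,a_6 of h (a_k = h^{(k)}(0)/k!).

L = (448 - 512·x + 1024·x^2) + (-48 + 320·x - 768·x^2 + 1024·x^3)·Dx + (28 - 32·x + 64·x^2)·Dx^2 + (-3 + 20·x - 48·x^2 + 64·x^3)·Dx^3  (order 3).
h: a_k = 4, 32, 64, 640/3, 1024, 61952/15, 16384, …
ICs: h(0) = 4, h′(0) = 32, h′′(0) = 128.

f: a_k = 4, 16, 64, 256, 1024, 4096, 16384, …
g: a_k = 0, 16, 0, -128/3, 0, 512/15, 0, …
f+g: L₀ = lclm(L_f,L_g), ord ≤ 1+2.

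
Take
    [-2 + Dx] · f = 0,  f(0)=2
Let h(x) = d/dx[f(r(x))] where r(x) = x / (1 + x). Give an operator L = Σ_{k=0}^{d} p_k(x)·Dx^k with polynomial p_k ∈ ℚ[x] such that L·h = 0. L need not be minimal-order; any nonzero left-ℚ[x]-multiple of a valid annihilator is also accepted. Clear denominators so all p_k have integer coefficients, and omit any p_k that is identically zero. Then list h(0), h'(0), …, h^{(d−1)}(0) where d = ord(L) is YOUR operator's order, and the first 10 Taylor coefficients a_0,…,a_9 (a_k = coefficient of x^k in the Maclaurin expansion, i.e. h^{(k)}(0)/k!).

L = -2·x + (-1 - 2·x - x^2)·Dx  (order 1).
h: a_k = 4, 0, -4, 16/3, -4, 16/15, 20/9, -512/105, 284/45, -17984/2835, …
ICs: h(0) = 4.

f: a_k = 2, 4, 4, 8/3, 4/3, 8/15, 8/45, 16/315, 4/315, 8/2835, …
f∘r: x↦r, Dx↦Dx/r' in L_f ⇒ L₀.
h=h₀': d/dx-closure on L₀ ⇒ L.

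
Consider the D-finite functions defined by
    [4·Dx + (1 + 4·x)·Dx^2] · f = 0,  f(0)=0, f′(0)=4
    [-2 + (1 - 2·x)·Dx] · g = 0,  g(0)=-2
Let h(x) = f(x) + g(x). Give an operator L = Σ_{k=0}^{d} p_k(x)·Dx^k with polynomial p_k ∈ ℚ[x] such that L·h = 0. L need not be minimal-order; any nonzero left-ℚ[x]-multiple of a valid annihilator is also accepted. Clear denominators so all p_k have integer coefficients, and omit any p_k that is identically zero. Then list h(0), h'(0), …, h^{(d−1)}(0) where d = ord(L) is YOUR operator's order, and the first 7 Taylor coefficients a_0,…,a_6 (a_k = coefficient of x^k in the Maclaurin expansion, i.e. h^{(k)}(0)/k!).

f: a_k = 0, 4, -8, 64/3, -64, 1024/5, -2048/3, …
g: a_k = -2, -4, -8, -16, -32, -64, -128, …
Sum ⇒ L₀ = lclm(L_f,L_g) in ℚ(x)⟨Dx⟩.
L = (-28 - 16·x)·Dx + (1 - 40·x - 32·x^2)·Dx^2 + (1 + 3·x - 6·x^2 - 8·x^3)·Dx^3  (order 3).
h: a_k = -2, 0, -16, 16/3, -96, 704/5, -2432/3, …
ICs: h(0) = -2, h′(0) = 0, h′′(0) = -32.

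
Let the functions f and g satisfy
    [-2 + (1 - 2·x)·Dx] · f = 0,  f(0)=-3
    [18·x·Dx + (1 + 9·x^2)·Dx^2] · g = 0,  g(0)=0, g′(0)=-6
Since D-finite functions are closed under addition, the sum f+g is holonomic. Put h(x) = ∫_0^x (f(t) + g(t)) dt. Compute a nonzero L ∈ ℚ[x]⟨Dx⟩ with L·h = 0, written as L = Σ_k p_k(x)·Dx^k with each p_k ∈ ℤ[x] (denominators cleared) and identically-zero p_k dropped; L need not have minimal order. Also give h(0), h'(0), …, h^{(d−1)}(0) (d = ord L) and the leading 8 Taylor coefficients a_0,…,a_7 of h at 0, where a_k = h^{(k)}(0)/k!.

L = (-36 + 288·x + 972·x^2)·Dx^2 + (21 - 36·x + 9·x^2 + 972·x^3)·Dx^3 + (-2 - 5·x - 45·x^3 + 162·x^4)·Dx^4  (order 4).
h: a_k = 0, -3, -6, -4, -3/2, -48/5, -161/5, -192/7, …
ICs: h(0) = 0, h′(0) = -3, h′′(0) = -12, h′′′(0) = -24.

f: a_k = -3, -6, -12, -24, -48, -96, -192, -384, …
g: a_k = 0, -6, 0, 18, 0, -486/5, 0, 4374/7, …
Sum ⇒ L₀ = lclm(L_f,L_g) in ℚ(x)⟨Dx⟩.
h=∫h₀ ⇒ L = L₀·Dx.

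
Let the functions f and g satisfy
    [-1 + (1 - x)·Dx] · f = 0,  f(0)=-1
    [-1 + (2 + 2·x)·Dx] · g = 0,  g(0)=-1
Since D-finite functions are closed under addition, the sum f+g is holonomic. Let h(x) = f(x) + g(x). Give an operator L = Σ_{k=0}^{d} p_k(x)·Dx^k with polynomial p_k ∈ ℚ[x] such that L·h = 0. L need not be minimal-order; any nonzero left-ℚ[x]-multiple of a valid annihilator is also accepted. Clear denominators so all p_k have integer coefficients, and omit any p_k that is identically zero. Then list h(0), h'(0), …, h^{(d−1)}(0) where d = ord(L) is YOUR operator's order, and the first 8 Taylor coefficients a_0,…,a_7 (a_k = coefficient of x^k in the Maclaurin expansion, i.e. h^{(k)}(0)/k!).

L = (-5 - 3·x) + (9 + 14·x + 9·x^2)·Dx + (-2 - 6·x + 2·x^2 + 6·x^3)·Dx^2  (order 2).
h: a_k = -2, -3/2, -7/8, -17/16, -123/128, -263/256, -1003/1024, -2081/2048, …
ICs: h(0) = -2, h′(0) = -3/2.

f: a_k = -1, -1, -1, -1, -1, -1, -1, -1, …
g: a_k = -1, -1/2, 1/8, -1/16, 5/128, -7/256, 21/1024, -33/2048, …
Weyl lclm of L_f,L_g ⇒ L₀ (ord ≤ 2).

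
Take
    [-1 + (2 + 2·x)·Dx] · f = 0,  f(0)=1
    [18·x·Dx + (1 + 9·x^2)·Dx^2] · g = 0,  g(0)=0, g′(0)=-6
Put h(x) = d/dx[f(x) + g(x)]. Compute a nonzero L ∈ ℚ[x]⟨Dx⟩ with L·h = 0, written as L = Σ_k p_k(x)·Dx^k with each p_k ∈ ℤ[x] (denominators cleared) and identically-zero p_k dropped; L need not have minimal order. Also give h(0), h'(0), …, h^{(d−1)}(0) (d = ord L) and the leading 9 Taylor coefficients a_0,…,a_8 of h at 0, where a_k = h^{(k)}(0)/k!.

f: a_k = 1, 1/2, -1/8, 1/16, -5/128, 7/256, -21/1024, 33/2048, -429/32768, …
g: a_k = 0, -6, 0, 18, 0, -486/5, 0, 4374/7, 0, …
h₀=f+g: left-lcm gives L₀, ord ≤ 3.
h₀' ⇒ L via d/dx closure of L₀.
L = (-36 - 90·x + 972·x^2 + 486·x^3) + (-75 - 144·x + 1818·x^2 + 3888·x^3 + 1701·x^4)·Dx + (-2 + 70·x + 108·x^2 + 684·x^3 + 1134·x^4 + 486·x^5)·Dx^2  (order 2).
h: a_k = -11/2, -1/4, 867/16, -5/32, -124381/256, -63/512, 8958183/2048, -429/4096, -2579883741/65536, …
ICs: h(0) = -11/2, h′(0) = -1/4.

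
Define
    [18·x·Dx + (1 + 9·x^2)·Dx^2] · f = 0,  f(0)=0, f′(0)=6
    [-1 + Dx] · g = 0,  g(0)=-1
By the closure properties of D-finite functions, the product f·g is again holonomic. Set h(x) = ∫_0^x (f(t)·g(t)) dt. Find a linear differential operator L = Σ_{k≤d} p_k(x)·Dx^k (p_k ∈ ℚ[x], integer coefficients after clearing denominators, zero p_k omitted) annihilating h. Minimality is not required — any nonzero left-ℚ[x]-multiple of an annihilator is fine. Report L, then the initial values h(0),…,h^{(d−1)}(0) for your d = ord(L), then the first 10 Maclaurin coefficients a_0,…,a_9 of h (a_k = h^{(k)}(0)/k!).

L = (1 - 18·x + 9·x^2)·Dx + (-2 + 18·x - 18·x^2)·Dx^2 + (1 + 9·x^2)·Dx^3  (order 3).
h: a_k = 0, 0, -3, -2, 15/4, 17/5, -1769/120, -377/28, 484679/6720, 511397/7560, …
ICs: h(0) = 0, h′(0) = 0, h′′(0) = -6.

f: a_k = 0, 6, 0, -18, 0, 486/5, 0, -4374/7, 0, 4374, …
g: a_k = -1, -1, -1/2, -1/6, -1/24, -1/120, -1/720, -1/5040, -1/40320, -1/362880, …
L₀ := L_f ⊗_s L_g (sym. prod.), ord ≤ 2.
h=∫h₀ ⇒ L = L₀·Dx.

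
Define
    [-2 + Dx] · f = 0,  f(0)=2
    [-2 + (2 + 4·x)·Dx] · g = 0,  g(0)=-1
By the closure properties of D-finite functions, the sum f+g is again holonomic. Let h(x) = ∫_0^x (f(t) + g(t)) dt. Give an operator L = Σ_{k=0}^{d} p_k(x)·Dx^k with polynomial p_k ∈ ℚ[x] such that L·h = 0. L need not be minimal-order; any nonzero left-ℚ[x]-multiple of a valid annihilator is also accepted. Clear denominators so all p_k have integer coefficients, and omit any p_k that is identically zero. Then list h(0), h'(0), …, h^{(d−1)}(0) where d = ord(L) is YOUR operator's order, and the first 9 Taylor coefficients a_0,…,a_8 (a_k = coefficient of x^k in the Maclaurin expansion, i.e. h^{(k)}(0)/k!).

f: a_k = 2, 4, 4, 8/3, 4/3, 8/15, 8/45, 16/315, 4/315, …
g: a_k = -1, -1, 1/2, -1/2, 5/8, -7/8, 21/16, -33/16, 429/128, …
f+g: L₀ = lclm(L_f,L_g), ord ≤ 1+1.
h=∫h₀ ⇒ L = L₀·Dx.
L = (6 + 8·x)·Dx + (-5 - 16·x - 16·x^2)·Dx^2 + (1 + 6·x + 8·x^2)·Dx^3  (order 3).
h: a_k = 0, 1, 3/2, 3/2, 13/24, 47/120, -41/720, 1073/5040, -10139/40320, …
ICs: h(0) = 0, h′(0) = 1, h′′(0) = 3.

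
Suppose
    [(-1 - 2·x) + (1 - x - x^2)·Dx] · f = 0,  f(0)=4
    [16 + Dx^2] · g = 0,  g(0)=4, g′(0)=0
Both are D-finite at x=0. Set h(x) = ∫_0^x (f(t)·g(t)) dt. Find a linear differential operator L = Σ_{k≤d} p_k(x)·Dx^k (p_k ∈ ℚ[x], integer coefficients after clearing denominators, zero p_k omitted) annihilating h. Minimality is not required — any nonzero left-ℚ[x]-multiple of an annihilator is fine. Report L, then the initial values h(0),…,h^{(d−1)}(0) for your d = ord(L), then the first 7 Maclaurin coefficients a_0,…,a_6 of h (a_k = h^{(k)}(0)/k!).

L = (-14 + 16·x + 16·x^2)·Dx + (2 + 4·x)·Dx^2 + (-1 + x + x^2)·Dx^3  (order 3).
h: a_k = 0, 16, 8, -32, -20, -16/15, -128/9, …
ICs: h(0) = 0, h′(0) = 16, h′′(0) = 16.

f: a_k = 4, 4, 8, 12, 20, 32, 52, …
g: a_k = 4, 0, -32, 0, 128/3, 0, -1024/45, …
f·g: L₀ = L_f ⊗_s L_g, ord ≤ 1·2.
Integrate: L := L₀·Dx.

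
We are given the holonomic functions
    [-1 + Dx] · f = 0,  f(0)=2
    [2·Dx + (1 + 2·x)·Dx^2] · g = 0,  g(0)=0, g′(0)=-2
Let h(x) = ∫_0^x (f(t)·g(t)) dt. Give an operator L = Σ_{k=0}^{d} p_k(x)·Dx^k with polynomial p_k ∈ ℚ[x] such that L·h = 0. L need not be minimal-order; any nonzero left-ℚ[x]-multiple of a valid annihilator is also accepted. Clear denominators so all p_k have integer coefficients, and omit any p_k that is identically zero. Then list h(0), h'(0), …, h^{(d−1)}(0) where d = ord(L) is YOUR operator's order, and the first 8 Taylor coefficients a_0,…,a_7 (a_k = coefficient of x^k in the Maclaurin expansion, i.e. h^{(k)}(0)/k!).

f: a_k = 2, 2, 1, 1/3, 1/12, 1/60, 1/360, 1/2520, …
g: a_k = 0, -2, 2, -8/3, 4, -32/5, 32/3, -128/7, …
L₀ := L_f ⊗_s L_g (sym. prod.), ord ≤ 2.
Integrate: L := L₀·Dx.
L = (-1 + 2·x)·Dx - 4·x·Dx^2 + (1 + 2·x)·Dx^3  (order 3).
h: a_k = 0, 0, -2, 0, -5/6, 4/5, -209/180, 106/63, …
ICs: h(0) = 0, h′(0) = 0, h′′(0) = -4.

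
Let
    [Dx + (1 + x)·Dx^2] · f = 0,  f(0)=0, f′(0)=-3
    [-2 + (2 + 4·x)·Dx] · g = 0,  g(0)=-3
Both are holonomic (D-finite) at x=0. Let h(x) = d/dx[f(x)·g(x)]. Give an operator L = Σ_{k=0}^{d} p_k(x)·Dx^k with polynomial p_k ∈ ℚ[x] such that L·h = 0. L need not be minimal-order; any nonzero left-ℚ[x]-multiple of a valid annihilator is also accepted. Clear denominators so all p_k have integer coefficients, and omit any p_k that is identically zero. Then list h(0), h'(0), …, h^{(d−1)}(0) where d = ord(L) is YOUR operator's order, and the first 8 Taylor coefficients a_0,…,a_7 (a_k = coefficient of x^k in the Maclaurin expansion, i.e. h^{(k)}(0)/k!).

f: a_k = 0, -3, 3/2, -1, 3/4, -3/5, 1/2, -3/7, …
g: a_k = -3, -3, 3/2, -3/2, 15/8, -21/8, 63/16, -99/16, …
f·g: L₀ = L_f ⊗_s L_g, ord ≤ 2·1.
h₀' ⇒ L via d/dx closure of L₀.
L = (1 + 4·x + x^2) + (7 + 27·x + 30·x^2 + 8·x^3)·Dx + (2 + 11·x + 21·x^2 + 16·x^3 + 4·x^4)·Dx^2  (order 2).
h: a_k = 9, 9, -18, 30, -393/8, 3267/40, -2781/20, 8487/35, …
ICs: h(0) = 9, h′(0) = 9.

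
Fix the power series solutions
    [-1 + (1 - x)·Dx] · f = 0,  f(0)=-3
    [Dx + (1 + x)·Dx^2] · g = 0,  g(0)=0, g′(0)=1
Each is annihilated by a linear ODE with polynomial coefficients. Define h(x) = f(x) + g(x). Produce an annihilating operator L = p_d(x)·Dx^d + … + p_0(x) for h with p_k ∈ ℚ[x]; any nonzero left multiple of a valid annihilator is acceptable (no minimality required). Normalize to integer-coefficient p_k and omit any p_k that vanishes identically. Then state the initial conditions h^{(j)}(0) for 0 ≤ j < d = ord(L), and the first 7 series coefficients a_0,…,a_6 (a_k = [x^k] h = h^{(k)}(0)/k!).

f: a_k = -3, -3, -3, -3, -3, -3, -3, …
g: a_k = 0, 1, -1/2, 1/3, -1/4, 1/5, -1/6, …
h₀=f+g: left-lcm gives L₀, ord ≤ 3.
L = (10 + 2·x)·Dx + (4 + 16·x + 4·x^2)·Dx^2 + (-3 - x + 3·x^2 + x^3)·Dx^3  (order 3).
h: a_k = -3, -2, -7/2, -8/3, -13/4, -14/5, -19/6, …
ICs: h(0) = -3, h′(0) = -2, h′′(0) = -7.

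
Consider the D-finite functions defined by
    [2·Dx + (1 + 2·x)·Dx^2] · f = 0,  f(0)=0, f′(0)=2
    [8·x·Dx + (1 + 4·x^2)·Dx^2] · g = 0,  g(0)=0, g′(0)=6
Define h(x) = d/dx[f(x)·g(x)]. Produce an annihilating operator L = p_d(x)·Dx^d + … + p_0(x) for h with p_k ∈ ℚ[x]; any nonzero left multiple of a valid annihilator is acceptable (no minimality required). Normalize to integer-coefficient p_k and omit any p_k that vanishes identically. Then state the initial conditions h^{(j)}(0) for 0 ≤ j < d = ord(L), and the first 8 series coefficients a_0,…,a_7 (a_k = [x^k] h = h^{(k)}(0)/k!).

f: a_k = 0, 2, -2, 8/3, -4, 32/5, -32/3, 128/7, …
g: a_k = 0, 6, 0, -8, 0, 96/5, 0, -384/7, …
L₀ := L_f ⊗_s L_g (sym. prod.), ord ≤ 4.
h=h₀': d/dx-closure on L₀ ⇒ L.
L = (192 + 704·x + 2560·x^2 + 9984·x^3 + 15360·x^4 + 13312·x^5 + 4096·x^7) + (72 + 992·x + 4928·x^2 + 15488·x^3 + 34816·x^4 + 47616·x^5 + 35840·x^6 + 6144·x^7 + 14336·x^8)·Dx + (24 + 256·x + 1536·x^2 + 4992·x^3 + 11520·x^4 + 19968·x^5 + 24576·x^6 + 18432·x^7 + 6144·x^8 + 8192·x^9)·Dx^2 + (5 + 36·x + 148·x^2 + 448·x^3 + 1056·x^4 + 1920·x^5 + 2688·x^6 + 3072·x^7 + 2304·x^8 + 1024·x^9 + 1024·x^10)·Dx^3  (order 3).
h: a_k = 0, 24, -36, 0, -40, 1664/5, -2464/5, 0, …
ICs: h(0) = 0, h′(0) = 24, h′′(0) = -72.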